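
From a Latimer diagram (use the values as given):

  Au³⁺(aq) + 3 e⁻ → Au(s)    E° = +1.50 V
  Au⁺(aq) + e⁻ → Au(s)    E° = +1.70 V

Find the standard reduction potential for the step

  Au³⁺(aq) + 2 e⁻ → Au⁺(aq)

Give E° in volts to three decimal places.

+1.400 V

Sequential free energies add, so n₃E°₃ = n₁E°₁ + n₂E°₂.
With n₃ = 3, and the known step contributing 1×(+1.70) V, the unknown satisfies 2·E° = 3×(+1.50) − 1×(+1.70) = +2.800.
E° = +2.800 / 2 = +1.400 V.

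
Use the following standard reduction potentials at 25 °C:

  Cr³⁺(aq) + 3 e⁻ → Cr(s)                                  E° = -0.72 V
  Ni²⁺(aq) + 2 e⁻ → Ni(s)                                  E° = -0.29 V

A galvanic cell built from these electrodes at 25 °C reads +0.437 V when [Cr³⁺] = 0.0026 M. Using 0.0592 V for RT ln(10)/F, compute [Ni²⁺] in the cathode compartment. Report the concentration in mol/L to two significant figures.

0.033 M

Ni²⁺/Ni is the cathode, Cr³⁺/Cr the anode: E°cell = +0.43 V, n = 6.
Overall reaction: 3 Ni²⁺(aq) + 2 Cr(s) → 3 Ni(s) + 2 Cr³⁺(aq); Q = [Cr³⁺]^2/[Ni²⁺]^3.
From E = E° − (0.0592/n) log Q: log Q = (E° − E)·n/0.0592 = (+0.43 − (+0.437))·6/0.0592 = -0.7095.
So 3·log[Ni²⁺] = 2·log(0.0026) − log Q = -5.1701 − (-0.7095) = -4.4606; log[Ni²⁺] = -4.4606 / 3 = -1.4869; [Ni²⁺] = 10^(-1.4869) ≈ 0.033 M.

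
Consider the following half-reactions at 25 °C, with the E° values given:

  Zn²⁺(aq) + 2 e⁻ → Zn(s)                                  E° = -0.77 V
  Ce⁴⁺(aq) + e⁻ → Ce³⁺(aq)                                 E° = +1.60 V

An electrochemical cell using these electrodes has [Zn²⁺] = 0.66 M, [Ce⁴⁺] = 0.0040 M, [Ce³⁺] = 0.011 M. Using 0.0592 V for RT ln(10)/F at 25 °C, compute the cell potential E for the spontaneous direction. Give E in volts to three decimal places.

Ce⁴⁺/Ce³⁺ is the cathode (higher E°), Zn²⁺/Zn the anode: E°cell = +1.60 − (-0.77) = +2.37 V, n = 2.
Overall: 2 Ce⁴⁺(aq) + Zn(s) → 2 Ce³⁺(aq) + Zn²⁺(aq)
Q = [Ce³⁺]^2·[Zn²⁺] / ([Ce⁴⁺]^2); log Q = 0.698.
E = E° − (0.0592/n) log Q = +2.37 − (0.0592/2)(0.698) = +2.349 V.

+2.349 V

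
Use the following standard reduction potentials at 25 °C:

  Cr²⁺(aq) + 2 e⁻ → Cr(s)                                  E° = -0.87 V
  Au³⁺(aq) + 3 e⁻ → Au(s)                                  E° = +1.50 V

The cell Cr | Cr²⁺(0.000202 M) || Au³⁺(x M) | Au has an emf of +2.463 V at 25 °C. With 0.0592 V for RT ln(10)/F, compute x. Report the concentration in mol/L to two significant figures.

Au³⁺/Au is the cathode, Cr²⁺/Cr the anode: E°cell = +2.37 V, n = 6.
Overall reaction: 2 Au³⁺(aq) + 3 Cr(s) → 2 Au(s) + 3 Cr²⁺(aq); Q = [Cr²⁺]^3/[Au³⁺]^2.
From E = E° − (0.0592/n) log Q: log Q = (E° − E)·n/0.0592 = (+2.37 − (+2.463))·6/0.0592 = -9.4257.
So 2·log[Au³⁺] = 3·log(0.000202) − log Q = -11.0839 − (-9.4257) = -1.6582; log[Au³⁺] = -1.6582 / 2 = -0.8291; [Au³⁺] = 10^(-0.8291) ≈ 0.15 M.

0.15 M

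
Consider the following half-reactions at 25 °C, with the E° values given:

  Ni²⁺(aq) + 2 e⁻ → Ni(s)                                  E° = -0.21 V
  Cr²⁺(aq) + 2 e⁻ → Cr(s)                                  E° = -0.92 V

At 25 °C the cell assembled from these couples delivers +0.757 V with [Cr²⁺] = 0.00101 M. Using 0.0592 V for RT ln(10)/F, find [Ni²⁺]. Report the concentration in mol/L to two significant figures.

Ni²⁺/Ni is the cathode, Cr²⁺/Cr the anode: E°cell = +0.71 V, n = 2.
Overall reaction: Ni²⁺(aq) + Cr(s) → Ni(s) + Cr²⁺(aq); Q = [Cr²⁺]^1/[Ni²⁺]^1.
From E = E° − (0.0592/n) log Q: log Q = (E° − E)·n/0.0592 = (+0.71 − (+0.757))·2/0.0592 = -1.5878.
So 1·log[Ni²⁺] = 1·log(0.00101) − log Q = -2.9957 − (-1.5878) = -1.4079; [Ni²⁺] = 10^(-1.4079) ≈ 0.039 M.

0.039 M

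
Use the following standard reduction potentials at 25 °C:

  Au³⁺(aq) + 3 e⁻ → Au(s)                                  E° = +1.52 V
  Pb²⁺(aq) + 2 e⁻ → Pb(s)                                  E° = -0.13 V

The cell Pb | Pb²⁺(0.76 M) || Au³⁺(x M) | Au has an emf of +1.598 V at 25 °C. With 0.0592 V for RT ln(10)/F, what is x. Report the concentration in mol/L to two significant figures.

0.0015 M

Au³⁺/Au is the cathode, Pb²⁺/Pb the anode: E°cell = +1.65 V, n = 6.
Overall reaction: 2 Au³⁺(aq) + 3 Pb(s) → 2 Au(s) + 3 Pb²⁺(aq); Q = [Pb²⁺]^3/[Au³⁺]^2.
From E = E° − (0.0592/n) log Q: log Q = (E° − E)·n/0.0592 = (+1.65 − (+1.598))·6/0.0592 = 5.2703.
So 2·log[Au³⁺] = 3·log(0.76) − log Q = -0.3576 − (5.2703) = -5.6279; log[Au³⁺] = -5.6279 / 2 = -2.8140; [Au³⁺] = 10^(-2.8140) ≈ 0.0015 M.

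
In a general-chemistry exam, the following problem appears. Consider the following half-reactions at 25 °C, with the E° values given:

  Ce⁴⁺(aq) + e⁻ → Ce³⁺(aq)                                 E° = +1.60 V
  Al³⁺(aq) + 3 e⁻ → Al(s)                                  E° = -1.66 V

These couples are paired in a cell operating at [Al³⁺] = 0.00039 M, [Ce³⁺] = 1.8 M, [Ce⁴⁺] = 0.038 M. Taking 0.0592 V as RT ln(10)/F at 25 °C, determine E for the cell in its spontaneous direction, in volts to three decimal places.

Ce⁴⁺/Ce³⁺ is the cathode (higher E°), Al³⁺/Al the anode: E°cell = +1.60 − (-1.66) = +3.26 V, n = 3.
Overall: 3 Ce⁴⁺(aq) + Al(s) → 3 Ce³⁺(aq) + Al³⁺(aq)
Q = [Ce³⁺]^3·[Al³⁺] / ([Ce⁴⁺]^3); log Q = 1.618.
E = E° − (0.0592/n) log Q = +3.26 − (0.0592/3)(1.618) = +3.228 V.

+3.228 V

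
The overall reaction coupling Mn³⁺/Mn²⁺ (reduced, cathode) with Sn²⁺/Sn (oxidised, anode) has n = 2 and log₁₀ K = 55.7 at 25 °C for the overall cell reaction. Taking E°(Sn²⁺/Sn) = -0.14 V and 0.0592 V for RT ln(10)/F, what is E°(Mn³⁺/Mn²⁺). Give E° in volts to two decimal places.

+1.51 V

E°cell = (0.0592/n)·log K = (0.0592/2)(55.7) = +1.649 V.
Since Mn³⁺/Mn²⁺ is the cathode and Sn²⁺/Sn the anode, E°cell = E°(Mn³⁺/Mn²⁺) − E°(Sn²⁺/Sn).
So E°(Mn³⁺/Mn²⁺) = E°cell + E°(Sn²⁺/Sn) = +1.649 + (-0.14) = +1.51 V.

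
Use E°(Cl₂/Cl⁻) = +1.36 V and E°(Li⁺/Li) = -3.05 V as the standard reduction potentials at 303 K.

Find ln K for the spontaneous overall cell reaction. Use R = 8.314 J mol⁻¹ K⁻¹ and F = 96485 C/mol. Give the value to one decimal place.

Cathode: Cl₂/Cl⁻; anode: Li⁺/Li. E°cell = (+1.36) − (-3.05) = +4.41 V, with n = 2.
ΔG° = −nFE° = −RT ln K, so ln K = nFE°/(RT) = (2)(96485)(+4.41) / ((8.314)(303)) = 337.813.

337.8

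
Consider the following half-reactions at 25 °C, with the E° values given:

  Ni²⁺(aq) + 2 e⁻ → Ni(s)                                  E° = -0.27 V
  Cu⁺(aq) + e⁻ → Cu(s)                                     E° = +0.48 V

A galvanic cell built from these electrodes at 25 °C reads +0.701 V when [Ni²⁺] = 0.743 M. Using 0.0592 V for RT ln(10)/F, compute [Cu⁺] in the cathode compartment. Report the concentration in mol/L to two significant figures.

0.13 M

Cu⁺/Cu is the cathode, Ni²⁺/Ni the anode: E°cell = +0.75 V, n = 2.
Overall reaction: 2 Cu⁺(aq) + Ni(s) → 2 Cu(s) + Ni²⁺(aq); Q = [Ni²⁺]^1/[Cu⁺]^2.
From E = E° − (0.0592/n) log Q: log Q = (E° − E)·n/0.0592 = (+0.75 − (+0.701))·2/0.0592 = 1.6554.
So 2·log[Cu⁺] = 1·log(0.743) − log Q = -0.1290 − (1.6554) = -1.7844; log[Cu⁺] = -1.7844 / 2 = -0.8922; [Cu⁺] = 10^(-0.8922) ≈ 0.13 M.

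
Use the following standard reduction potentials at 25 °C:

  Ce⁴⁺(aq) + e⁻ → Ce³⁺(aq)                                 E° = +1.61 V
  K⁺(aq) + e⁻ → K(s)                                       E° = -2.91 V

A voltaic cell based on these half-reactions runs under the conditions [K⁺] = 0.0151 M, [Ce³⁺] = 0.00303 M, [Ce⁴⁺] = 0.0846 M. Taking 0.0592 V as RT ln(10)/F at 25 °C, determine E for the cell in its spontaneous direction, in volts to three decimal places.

Ce⁴⁺/Ce³⁺ is the cathode (higher E°), K⁺/K the anode: E°cell = +1.61 − (-2.91) = +4.52 V, n = 1.
Overall: Ce⁴⁺(aq) + K(s) → Ce³⁺(aq) + K⁺(aq)
Q = [Ce³⁺]·[K⁺] / ([Ce⁴⁺]); log Q = -3.267.
E = E° − (0.0592/n) log Q = +4.52 − (0.0592/1)(-3.267) = +4.713 V.

+4.713 V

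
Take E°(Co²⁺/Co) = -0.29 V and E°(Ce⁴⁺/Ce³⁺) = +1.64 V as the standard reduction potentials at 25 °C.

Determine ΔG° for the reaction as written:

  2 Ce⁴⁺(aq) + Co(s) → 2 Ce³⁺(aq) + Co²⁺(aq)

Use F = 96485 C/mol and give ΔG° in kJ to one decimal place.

-372.4 kJ

As written, Ce⁴⁺/Ce³⁺ is reduced (cathode) and Co²⁺/Co is oxidised (anode), so E°cell = (+1.64) − (-0.29) = +1.93 V.
Balancing electrons gives n = 2.
ΔG° = −nFE° = −(2)(96485)(+1.93) = -372,432 J = -372.4 kJ.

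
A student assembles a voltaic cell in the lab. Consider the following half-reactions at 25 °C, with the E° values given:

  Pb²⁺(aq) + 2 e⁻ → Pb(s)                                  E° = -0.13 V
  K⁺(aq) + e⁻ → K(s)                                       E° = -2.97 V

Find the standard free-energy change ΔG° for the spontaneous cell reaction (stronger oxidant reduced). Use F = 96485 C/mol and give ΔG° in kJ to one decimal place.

Pb²⁺/Pb (E° = -0.13 V) is the cathode; K⁺/K (E° = -2.97 V) is the anode, so E°cell = +2.84 V.
Balancing electrons gives n = 2 (lcm of 2 and 1).
ΔG° = −nFE° = −(2)(96485)(+2.84) = -548,035 J = -548.0 kJ.

-548.0 kJ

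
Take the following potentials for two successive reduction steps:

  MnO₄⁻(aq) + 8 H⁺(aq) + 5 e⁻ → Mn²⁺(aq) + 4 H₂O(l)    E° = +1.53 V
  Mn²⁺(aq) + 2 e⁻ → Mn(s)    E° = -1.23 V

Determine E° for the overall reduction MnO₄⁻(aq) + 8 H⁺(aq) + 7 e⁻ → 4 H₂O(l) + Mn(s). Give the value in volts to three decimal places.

Adding the free-energy changes (−nFE°) of the two steps gives −n₃FE°₃ = −n₁FE°₁ − n₂FE°₂.
E°₃ = (5×+1.53 + 2×-1.23) / 7 = (+5.190) / 7 = +0.741 V.

+0.741 V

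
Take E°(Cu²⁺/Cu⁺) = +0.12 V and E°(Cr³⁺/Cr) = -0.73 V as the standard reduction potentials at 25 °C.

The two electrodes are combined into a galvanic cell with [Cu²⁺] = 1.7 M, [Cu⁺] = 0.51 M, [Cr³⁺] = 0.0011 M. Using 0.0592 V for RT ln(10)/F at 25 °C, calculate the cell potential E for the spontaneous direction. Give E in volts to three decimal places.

+0.939 V

Cu²⁺/Cu⁺ is the cathode (higher E°), Cr³⁺/Cr the anode: E°cell = +0.12 − (-0.73) = +0.85 V, n = 3.
Overall: 3 Cu²⁺(aq) + Cr(s) → 3 Cu⁺(aq) + Cr³⁺(aq)
Q = [Cu⁺]^3·[Cr³⁺] / ([Cu²⁺]^3); log Q = -4.527.
E = E° − (0.0592/n) log Q = +0.85 − (0.0592/3)(-4.527) = +0.939 V.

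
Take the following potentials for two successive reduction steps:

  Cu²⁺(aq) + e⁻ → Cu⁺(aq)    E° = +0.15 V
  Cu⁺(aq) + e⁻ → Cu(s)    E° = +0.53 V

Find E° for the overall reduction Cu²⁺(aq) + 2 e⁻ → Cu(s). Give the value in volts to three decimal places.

+0.340 V

Since ΔG° = −nFE° is additive over sequential reductions, n₃E°₃ = n₁E°₁ + n₂E°₂.
E°₃ = (1×+0.15 + 1×+0.53) / 2 = (+0.680) / 2 = +0.340 V.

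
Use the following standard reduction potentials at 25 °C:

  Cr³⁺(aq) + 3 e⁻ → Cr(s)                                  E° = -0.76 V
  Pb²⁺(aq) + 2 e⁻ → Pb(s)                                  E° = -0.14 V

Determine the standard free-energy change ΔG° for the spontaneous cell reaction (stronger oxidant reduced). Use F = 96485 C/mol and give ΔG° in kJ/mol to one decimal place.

-358.9 kJ/mol

Pb²⁺/Pb (E° = -0.14 V) is the cathode; Cr³⁺/Cr (E° = -0.76 V) is the anode, so E°cell = +0.62 V.
Balancing electrons gives n = 6 (lcm of 2 and 3).
ΔG° = −nFE° = −(6)(96485)(+0.62) = -358,924 J = -358.9 kJ/mol.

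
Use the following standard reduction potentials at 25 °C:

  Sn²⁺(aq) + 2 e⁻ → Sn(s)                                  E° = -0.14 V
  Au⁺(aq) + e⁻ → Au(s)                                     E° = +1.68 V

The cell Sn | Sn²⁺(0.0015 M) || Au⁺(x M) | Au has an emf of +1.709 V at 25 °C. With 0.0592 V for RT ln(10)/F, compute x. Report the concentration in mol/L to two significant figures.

0.00052 M

Au⁺/Au is the cathode, Sn²⁺/Sn the anode: E°cell = +1.82 V, n = 2.
Overall reaction: 2 Au⁺(aq) + Sn(s) → 2 Au(s) + Sn²⁺(aq); Q = [Sn²⁺]^1/[Au⁺]^2.
From E = E° − (0.0592/n) log Q: log Q = (E° − E)·n/0.0592 = (+1.82 − (+1.709))·2/0.0592 = 3.7500.
So 2·log[Au⁺] = 1·log(0.0015) − log Q = -2.8239 − (3.7500) = -6.5739; log[Au⁺] = -6.5739 / 2 = -3.2870; [Au⁺] = 10^(-3.2870) ≈ 0.00052 M.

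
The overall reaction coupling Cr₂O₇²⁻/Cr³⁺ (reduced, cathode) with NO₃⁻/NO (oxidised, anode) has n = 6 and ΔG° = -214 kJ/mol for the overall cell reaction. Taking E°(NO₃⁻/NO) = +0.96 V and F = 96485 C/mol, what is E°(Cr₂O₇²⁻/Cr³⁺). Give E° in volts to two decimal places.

E°cell = −ΔG°/(nF) = −(-214×10³)/((6)(96485)) = +0.370 V.
Since Cr₂O₇²⁻/Cr³⁺ is the cathode and NO₃⁻/NO the anode, E°cell = E°(Cr₂O₇²⁻/Cr³⁺) − E°(NO₃⁻/NO).
So E°(Cr₂O₇²⁻/Cr³⁺) = E°cell + E°(NO₃⁻/NO) = +0.370 + (+0.96) = +1.33 V.

+1.33 V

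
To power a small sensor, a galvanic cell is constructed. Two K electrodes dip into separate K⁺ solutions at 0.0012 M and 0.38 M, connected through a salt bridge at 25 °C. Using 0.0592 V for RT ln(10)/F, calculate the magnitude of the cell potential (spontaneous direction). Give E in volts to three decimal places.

For a concentration cell E°cell = 0. The 0.38 M side is the cathode (reduction is favoured where [K⁺] is higher).
With n = 1, E = −(0.0592/1) log([K⁺]ₐₙ/[K⁺]꜀ₐₜ) = −(0.0592/1) log(0.0012/0.38) = −(0.0592/1)(-2.501) = +0.148 V.

+0.148 V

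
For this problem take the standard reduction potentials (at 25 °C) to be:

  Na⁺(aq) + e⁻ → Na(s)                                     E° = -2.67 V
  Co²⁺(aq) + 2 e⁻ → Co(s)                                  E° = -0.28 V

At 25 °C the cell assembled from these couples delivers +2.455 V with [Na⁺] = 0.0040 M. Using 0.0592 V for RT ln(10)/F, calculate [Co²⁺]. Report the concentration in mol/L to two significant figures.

Co²⁺/Co is the cathode, Na⁺/Na the anode: E°cell = +2.39 V, n = 2.
Overall reaction: Co²⁺(aq) + 2 Na(s) → Co(s) + 2 Na⁺(aq); Q = [Na⁺]^2/[Co²⁺]^1.
From E = E° − (0.0592/n) log Q: log Q = (E° − E)·n/0.0592 = (+2.39 − (+2.455))·2/0.0592 = -2.1959.
So 1·log[Co²⁺] = 2·log(0.004) − log Q = -4.7959 − (-2.1959) = -2.6000; [Co²⁺] = 10^(-2.6000) ≈ 0.0025 M.

0.0025 M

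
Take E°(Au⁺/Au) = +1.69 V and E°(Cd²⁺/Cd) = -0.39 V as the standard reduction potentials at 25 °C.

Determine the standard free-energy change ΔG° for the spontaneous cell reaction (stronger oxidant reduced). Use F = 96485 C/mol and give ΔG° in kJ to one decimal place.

-401.4 kJ

Au⁺/Au (E° = +1.69 V) is the cathode; Cd²⁺/Cd (E° = -0.39 V) is the anode, so E°cell = +2.08 V.
Balancing electrons gives n = 2 (lcm of 1 and 2).
ΔG° = −nFE° = −(2)(96485)(+2.08) = -401,378 J = -401.4 kJ.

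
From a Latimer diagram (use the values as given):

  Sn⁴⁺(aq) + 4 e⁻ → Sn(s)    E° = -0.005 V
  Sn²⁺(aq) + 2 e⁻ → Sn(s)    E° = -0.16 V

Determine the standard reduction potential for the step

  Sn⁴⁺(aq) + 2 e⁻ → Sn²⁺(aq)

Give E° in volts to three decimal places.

Sequential free energies add, so n₃E°₃ = n₁E°₁ + n₂E°₂.
With n₃ = 4, and the known step contributing 2×(-0.16) V, the unknown satisfies 2·E° = 4×(-0.005) − 2×(-0.16) = +0.300.
E° = +0.300 / 2 = +0.150 V.

+0.150 V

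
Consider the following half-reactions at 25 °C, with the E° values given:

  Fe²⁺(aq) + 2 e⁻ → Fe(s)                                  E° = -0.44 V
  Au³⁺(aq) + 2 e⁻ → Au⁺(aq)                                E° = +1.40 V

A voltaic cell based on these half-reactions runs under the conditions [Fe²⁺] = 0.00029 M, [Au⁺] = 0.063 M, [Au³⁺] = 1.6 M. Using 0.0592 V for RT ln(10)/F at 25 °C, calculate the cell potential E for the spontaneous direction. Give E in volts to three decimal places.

Au³⁺/Au⁺ is the cathode (higher E°), Fe²⁺/Fe the anode: E°cell = +1.40 − (-0.44) = +1.84 V, n = 2.
Overall: Au³⁺(aq) + Fe(s) → Au⁺(aq) + Fe²⁺(aq)
Q = [Au⁺]·[Fe²⁺] / ([Au³⁺]); log Q = -4.942.
E = E° − (0.0592/n) log Q = +1.84 − (0.0592/2)(-4.942) = +1.986 V.

+1.986 V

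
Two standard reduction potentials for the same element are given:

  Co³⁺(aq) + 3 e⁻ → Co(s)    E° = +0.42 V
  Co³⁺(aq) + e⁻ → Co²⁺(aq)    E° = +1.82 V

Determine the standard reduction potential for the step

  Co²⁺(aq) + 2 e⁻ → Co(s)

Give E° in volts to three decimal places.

-0.280 V

Sequential free energies add, so n₃E°₃ = n₁E°₁ + n₂E°₂.
With n₃ = 3, and the known step contributing 1×(+1.82) V, the unknown satisfies 2·E° = 3×(+0.42) − 1×(+1.82) = -0.560.
E° = -0.560 / 2 = -0.280 V.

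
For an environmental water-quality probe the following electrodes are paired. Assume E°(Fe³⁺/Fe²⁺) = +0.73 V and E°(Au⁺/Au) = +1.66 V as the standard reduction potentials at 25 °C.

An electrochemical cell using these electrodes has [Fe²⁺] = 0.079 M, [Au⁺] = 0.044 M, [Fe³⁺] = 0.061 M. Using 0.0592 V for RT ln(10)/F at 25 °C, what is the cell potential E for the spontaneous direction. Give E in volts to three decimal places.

+0.856 V

Au⁺/Au is the cathode (higher E°), Fe³⁺/Fe²⁺ the anode: E°cell = +1.66 − (+0.73) = +0.93 V, n = 1.
Overall: Au⁺(aq) + Fe²⁺(aq) → Au(s) + Fe³⁺(aq)
Q = [Fe³⁺] / ([Au⁺]·[Fe²⁺]); log Q = 1.244.
E = E° − (0.0592/n) log Q = +0.93 − (0.0592/1)(1.244) = +0.856 V.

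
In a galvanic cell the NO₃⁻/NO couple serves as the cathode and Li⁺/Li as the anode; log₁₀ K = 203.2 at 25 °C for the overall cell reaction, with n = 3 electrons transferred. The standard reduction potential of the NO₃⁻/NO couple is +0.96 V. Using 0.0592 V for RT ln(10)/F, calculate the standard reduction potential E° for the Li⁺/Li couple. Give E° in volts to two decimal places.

E°cell = (0.0592/n)·log K = (0.0592/3)(203.2) = +4.010 V.
Since NO₃⁻/NO is the cathode and Li⁺/Li the anode, E°cell = E°(NO₃⁻/NO) − E°(Li⁺/Li).
So E°(Li⁺/Li) = E°(NO₃⁻/NO) − E°cell = (+0.96) − (+4.010) = -3.05 V.

-3.05 V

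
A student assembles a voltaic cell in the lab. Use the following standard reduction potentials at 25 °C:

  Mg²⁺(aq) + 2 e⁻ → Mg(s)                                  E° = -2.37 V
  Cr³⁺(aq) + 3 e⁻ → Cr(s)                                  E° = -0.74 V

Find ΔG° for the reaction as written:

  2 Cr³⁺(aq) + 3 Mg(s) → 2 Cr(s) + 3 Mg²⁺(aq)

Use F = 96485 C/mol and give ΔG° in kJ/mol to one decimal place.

As written, Cr³⁺/Cr is reduced (cathode) and Mg²⁺/Mg is oxidised (anode), so E°cell = (-0.74) − (-2.37) = +1.63 V.
Balancing electrons gives n = 6.
ΔG° = −nFE° = −(6)(96485)(+1.63) = -943,623 J = -943.6 kJ/mol.

-943.6 kJ/mol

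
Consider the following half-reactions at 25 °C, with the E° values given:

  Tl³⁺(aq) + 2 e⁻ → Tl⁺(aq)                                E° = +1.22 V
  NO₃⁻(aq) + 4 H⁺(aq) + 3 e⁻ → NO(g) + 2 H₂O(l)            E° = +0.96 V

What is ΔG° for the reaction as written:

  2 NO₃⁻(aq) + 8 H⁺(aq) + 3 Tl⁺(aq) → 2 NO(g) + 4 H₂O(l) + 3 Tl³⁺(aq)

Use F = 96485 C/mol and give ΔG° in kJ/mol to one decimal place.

+150.5 kJ/mol

As written, NO₃⁻/NO is reduced (cathode) and Tl³⁺/Tl⁺ is oxidised (anode), so E°cell = (+0.96) − (+1.22) = -0.26 V.
Balancing electrons gives n = 6.
ΔG° = −nFE° = −(6)(96485)(-0.26) = 150,517 J = +150.5 kJ/mol.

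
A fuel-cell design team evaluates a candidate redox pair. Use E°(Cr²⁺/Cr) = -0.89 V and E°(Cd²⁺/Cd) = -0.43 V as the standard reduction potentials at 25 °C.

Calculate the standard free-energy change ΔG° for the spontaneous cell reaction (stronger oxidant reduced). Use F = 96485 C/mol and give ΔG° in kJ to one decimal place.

-88.8 kJ

Cd²⁺/Cd (E° = -0.43 V) is the cathode; Cr²⁺/Cr (E° = -0.89 V) is the anode, so E°cell = +0.46 V.
Balancing electrons gives n = 2 (lcm of 2 and 2).
ΔG° = −nFE° = −(2)(96485)(+0.46) = -88,766 J = -88.8 kJ.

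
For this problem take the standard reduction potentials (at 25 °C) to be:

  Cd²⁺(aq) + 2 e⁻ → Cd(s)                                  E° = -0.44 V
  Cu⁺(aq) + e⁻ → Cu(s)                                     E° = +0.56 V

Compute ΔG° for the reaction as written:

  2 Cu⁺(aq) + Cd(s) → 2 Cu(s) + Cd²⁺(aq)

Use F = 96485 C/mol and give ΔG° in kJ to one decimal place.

-193.0 kJ

As written, Cu⁺/Cu is reduced (cathode) and Cd²⁺/Cd is oxidised (anode), so E°cell = (+0.56) − (-0.44) = +1.00 V.
Balancing electrons gives n = 2.
ΔG° = −nFE° = −(2)(96485)(+1.00) = -192,970 J = -193.0 kJ.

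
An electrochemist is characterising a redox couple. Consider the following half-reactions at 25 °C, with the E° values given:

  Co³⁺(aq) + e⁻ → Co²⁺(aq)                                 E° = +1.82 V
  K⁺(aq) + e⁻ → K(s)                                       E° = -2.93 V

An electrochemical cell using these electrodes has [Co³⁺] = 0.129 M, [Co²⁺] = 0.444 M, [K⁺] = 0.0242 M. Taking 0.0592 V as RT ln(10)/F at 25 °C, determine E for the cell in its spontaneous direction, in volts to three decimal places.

Co³⁺/Co²⁺ is the cathode (higher E°), K⁺/K the anode: E°cell = +1.82 − (-2.93) = +4.75 V, n = 1.
Overall: Co³⁺(aq) + K(s) → Co²⁺(aq) + K⁺(aq)
Q = [Co²⁺]·[K⁺] / ([Co³⁺]); log Q = -1.079.
E = E° − (0.0592/n) log Q = +4.75 − (0.0592/1)(-1.079) = +4.814 V.

+4.814 V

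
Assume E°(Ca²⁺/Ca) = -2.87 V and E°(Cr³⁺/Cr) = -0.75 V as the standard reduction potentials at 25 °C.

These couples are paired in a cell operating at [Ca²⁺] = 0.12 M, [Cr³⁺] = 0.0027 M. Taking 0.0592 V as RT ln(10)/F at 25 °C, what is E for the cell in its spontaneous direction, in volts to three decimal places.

Cr³⁺/Cr is the cathode (higher E°), Ca²⁺/Ca the anode: E°cell = -0.75 − (-2.87) = +2.12 V, n = 6.
Overall: 2 Cr³⁺(aq) + 3 Ca(s) → 2 Cr(s) + 3 Ca²⁺(aq)
Q = [Ca²⁺]^3 / ([Cr³⁺]^2); log Q = 2.375.
E = E° − (0.0592/n) log Q = +2.12 − (0.0592/6)(2.375) = +2.097 V.

+2.097 V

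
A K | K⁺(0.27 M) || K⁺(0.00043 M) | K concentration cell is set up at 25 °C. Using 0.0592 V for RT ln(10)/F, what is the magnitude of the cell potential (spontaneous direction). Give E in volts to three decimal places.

For a concentration cell E°cell = 0. The 0.27 M side is the cathode (reduction is favoured where [K⁺] is higher).
With n = 1, E = −(0.0592/1) log([K⁺]ₐₙ/[K⁺]꜀ₐₜ) = −(0.0592/1) log(0.00043/0.27) = −(0.0592/1)(-2.798) = +0.166 V.

+0.166 V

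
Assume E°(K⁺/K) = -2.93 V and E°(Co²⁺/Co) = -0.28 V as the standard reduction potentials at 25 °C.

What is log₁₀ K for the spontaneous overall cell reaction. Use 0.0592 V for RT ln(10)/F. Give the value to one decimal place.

89.5

Cathode: Co²⁺/Co; anode: K⁺/K. E°cell = +2.65 V, n = 2.
log K = nE°cell / 0.0592 = (2)(+2.65) / 0.0592 = 89.5.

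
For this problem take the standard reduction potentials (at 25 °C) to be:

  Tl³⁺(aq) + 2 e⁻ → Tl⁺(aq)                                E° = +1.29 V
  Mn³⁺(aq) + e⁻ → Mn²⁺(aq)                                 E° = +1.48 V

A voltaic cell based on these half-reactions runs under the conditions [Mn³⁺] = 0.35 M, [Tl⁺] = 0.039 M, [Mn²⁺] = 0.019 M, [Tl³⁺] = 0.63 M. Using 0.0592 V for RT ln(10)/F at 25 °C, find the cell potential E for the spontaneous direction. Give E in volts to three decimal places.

+0.229 V

Mn³⁺/Mn²⁺ is the cathode (higher E°), Tl³⁺/Tl⁺ the anode: E°cell = +1.48 − (+1.29) = +0.19 V, n = 2.
Overall: 2 Mn³⁺(aq) + Tl⁺(aq) → 2 Mn²⁺(aq) + Tl³⁺(aq)
Q = [Mn²⁺]^2·[Tl³⁺] / ([Mn³⁺]^2·[Tl⁺]); log Q = -1.322.
E = E° − (0.0592/n) log Q = +0.19 − (0.0592/2)(-1.322) = +0.229 V.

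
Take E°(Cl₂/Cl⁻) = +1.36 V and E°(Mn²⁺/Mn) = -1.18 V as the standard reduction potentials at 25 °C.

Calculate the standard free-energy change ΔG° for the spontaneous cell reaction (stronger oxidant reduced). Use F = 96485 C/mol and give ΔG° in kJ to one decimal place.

-490.1 kJ

Cl₂/Cl⁻ (E° = +1.36 V) is the cathode; Mn²⁺/Mn (E° = -1.18 V) is the anode, so E°cell = +2.54 V.
Balancing electrons gives n = 2 (lcm of 2 and 2).
ΔG° = −nFE° = −(2)(96485)(+2.54) = -490,144 J = -490.1 kJ.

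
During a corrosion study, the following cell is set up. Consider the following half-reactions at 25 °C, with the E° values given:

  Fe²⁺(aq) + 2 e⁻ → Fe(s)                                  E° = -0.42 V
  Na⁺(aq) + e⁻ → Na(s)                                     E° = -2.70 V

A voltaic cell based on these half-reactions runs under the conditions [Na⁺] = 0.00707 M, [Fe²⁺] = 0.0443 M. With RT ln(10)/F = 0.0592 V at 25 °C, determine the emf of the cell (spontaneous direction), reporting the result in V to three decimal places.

+2.367 V

Fe²⁺/Fe is the cathode (higher E°), Na⁺/Na the anode: E°cell = -0.42 − (-2.70) = +2.28 V, n = 2.
Overall: Fe²⁺(aq) + 2 Na(s) → Fe(s) + 2 Na⁺(aq)
Q = [Na⁺]^2 / ([Fe²⁺]); log Q = -2.948.
E = E° − (0.0592/n) log Q = +2.28 − (0.0592/2)(-2.948) = +2.367 V.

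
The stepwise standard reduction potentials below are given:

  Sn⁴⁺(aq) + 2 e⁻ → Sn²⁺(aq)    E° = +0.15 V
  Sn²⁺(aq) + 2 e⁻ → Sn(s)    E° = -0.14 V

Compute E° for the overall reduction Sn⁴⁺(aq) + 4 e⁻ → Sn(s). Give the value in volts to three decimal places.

+0.005 V

Adding the free-energy changes (−nFE°) of the two steps gives −n₃FE°₃ = −n₁FE°₁ − n₂FE°₂.
E°₃ = (2×+0.15 + 2×-0.14) / 4 = (+0.020) / 4 = +0.005 V.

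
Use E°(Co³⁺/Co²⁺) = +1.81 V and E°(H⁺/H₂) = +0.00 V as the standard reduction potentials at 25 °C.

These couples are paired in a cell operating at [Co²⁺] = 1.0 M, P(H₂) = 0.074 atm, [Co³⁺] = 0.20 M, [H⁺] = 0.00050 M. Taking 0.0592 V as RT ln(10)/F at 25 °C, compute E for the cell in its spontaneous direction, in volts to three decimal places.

+1.931 V

Co³⁺/Co²⁺ is the cathode (higher E°), H⁺/H₂ the anode: E°cell = +1.81 − (+0.00) = +1.81 V, n = 2.
Overall: 2 Co³⁺(aq) + H₂(g) → 2 Co²⁺(aq) + 2 H⁺(aq)
Q = [Co²⁺]^2·[H⁺]^2 / ([Co³⁺]^2·P(H₂)); log Q = -4.073.
E = E° − (0.0592/n) log Q = +1.81 − (0.0592/2)(-4.073) = +1.931 V.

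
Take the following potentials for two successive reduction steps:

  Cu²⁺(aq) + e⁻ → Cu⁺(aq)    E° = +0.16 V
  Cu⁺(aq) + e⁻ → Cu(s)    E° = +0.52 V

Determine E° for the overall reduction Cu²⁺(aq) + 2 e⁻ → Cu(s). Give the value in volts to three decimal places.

Adding the free-energy changes (−nFE°) of the two steps gives −n₃FE°₃ = −n₁FE°₁ − n₂FE°₂.
E°₃ = (1×+0.16 + 1×+0.52) / 2 = (+0.680) / 2 = +0.340 V.

+0.340 V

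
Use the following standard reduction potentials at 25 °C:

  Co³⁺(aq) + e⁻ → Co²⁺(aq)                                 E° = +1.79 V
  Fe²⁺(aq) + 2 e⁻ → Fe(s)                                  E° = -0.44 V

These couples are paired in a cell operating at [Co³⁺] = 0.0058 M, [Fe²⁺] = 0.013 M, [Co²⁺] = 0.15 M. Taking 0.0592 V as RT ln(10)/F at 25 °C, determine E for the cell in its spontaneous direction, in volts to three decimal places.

Co³⁺/Co²⁺ is the cathode (higher E°), Fe²⁺/Fe the anode: E°cell = +1.79 − (-0.44) = +2.23 V, n = 2.
Overall: 2 Co³⁺(aq) + Fe(s) → 2 Co²⁺(aq) + Fe²⁺(aq)
Q = [Co²⁺]^2·[Fe²⁺] / ([Co³⁺]^2); log Q = 0.939.
E = E° − (0.0592/n) log Q = +2.23 − (0.0592/2)(0.939) = +2.202 V.

+2.202 V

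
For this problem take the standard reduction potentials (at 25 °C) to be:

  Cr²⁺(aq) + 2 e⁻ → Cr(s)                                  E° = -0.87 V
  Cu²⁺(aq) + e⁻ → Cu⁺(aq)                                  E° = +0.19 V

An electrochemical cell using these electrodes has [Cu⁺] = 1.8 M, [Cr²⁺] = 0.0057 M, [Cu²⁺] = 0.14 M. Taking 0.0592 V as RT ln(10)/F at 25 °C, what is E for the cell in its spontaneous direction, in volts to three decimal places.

+1.061 V

Cu²⁺/Cu⁺ is the cathode (higher E°), Cr²⁺/Cr the anode: E°cell = +0.19 − (-0.87) = +1.06 V, n = 2.
Overall: 2 Cu²⁺(aq) + Cr(s) → 2 Cu⁺(aq) + Cr²⁺(aq)
Q = [Cu⁺]^2·[Cr²⁺] / ([Cu²⁺]^2); log Q = -0.026.
E = E° − (0.0592/n) log Q = +1.06 − (0.0592/2)(-0.026) = +1.061 V.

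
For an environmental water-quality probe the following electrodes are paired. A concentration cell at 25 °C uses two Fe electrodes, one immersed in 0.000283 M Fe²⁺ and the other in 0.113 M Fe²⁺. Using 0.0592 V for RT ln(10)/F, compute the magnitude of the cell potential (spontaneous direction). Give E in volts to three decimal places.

+0.077 V

For a concentration cell E°cell = 0. The 0.113 M side is the cathode (reduction is favoured where [Fe²⁺] is higher).
With n = 2, E = −(0.0592/2) log([Fe²⁺]ₐₙ/[Fe²⁺]꜀ₐₜ) = −(0.0592/2) log(0.000283/0.113) = −(0.0592/2)(-2.601) = +0.077 V.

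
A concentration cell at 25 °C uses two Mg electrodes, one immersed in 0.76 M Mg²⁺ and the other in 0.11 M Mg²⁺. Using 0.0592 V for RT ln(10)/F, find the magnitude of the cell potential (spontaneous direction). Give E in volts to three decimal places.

+0.025 V

For a concentration cell E°cell = 0. The 0.76 M side is the cathode (reduction is favoured where [Mg²⁺] is higher).
With n = 2, E = −(0.0592/2) log([Mg²⁺]ₐₙ/[Mg²⁺]꜀ₐₜ) = −(0.0592/2) log(0.11/0.76) = −(0.0592/2)(-0.839) = +0.025 V.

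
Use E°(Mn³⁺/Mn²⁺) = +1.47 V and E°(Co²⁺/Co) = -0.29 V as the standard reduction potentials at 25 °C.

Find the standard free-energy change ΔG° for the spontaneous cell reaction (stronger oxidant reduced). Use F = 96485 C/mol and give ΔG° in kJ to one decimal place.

Mn³⁺/Mn²⁺ (E° = +1.47 V) is the cathode; Co²⁺/Co (E° = -0.29 V) is the anode, so E°cell = +1.76 V.
Balancing electrons gives n = 2 (lcm of 1 and 2).
ΔG° = −nFE° = −(2)(96485)(+1.76) = -339,627 J = -339.6 kJ.

-339.6 kJ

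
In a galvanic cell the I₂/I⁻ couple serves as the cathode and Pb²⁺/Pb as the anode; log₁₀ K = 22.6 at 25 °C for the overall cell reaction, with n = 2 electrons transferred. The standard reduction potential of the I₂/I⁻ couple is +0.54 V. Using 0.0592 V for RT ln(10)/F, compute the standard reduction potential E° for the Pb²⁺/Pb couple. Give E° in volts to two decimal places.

-0.13 V

E°cell = (0.0592/n)·log K = (0.0592/2)(22.6) = +0.669 V.
Since I₂/I⁻ is the cathode and Pb²⁺/Pb the anode, E°cell = E°(I₂/I⁻) − E°(Pb²⁺/Pb).
So E°(Pb²⁺/Pb) = E°(I₂/I⁻) − E°cell = (+0.54) − (+0.669) = -0.13 V.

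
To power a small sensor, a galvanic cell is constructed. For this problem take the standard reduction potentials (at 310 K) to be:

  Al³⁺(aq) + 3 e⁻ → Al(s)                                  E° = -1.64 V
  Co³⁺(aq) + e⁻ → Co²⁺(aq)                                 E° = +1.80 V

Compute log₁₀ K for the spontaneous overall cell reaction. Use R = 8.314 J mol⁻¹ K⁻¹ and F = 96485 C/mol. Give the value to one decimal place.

167.8

Cathode: Co³⁺/Co²⁺; anode: Al³⁺/Al. E°cell = (+1.80) − (-1.64) = +3.44 V, with n = 3.
ΔG° = −nFE° = −RT ln K, so ln K = nFE°/(RT) = (3)(96485)(+3.44) / ((8.314)(310)) = 386.338.
log₁₀ K = 386.338 / ln 10 = 167.8.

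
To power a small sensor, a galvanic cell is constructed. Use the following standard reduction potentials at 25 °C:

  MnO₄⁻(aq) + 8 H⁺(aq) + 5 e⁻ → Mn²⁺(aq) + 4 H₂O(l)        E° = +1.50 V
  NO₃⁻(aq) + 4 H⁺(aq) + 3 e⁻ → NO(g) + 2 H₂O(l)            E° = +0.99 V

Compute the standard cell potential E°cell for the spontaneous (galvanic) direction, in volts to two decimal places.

+0.51 V

The MnO₄⁻/Mn²⁺ couple has the higher reduction potential, so it is the cathode; NO₃⁻/NO is oxidised at the anode.
E°cell = E°(cathode) − E°(anode) = (+1.50) − (+0.99) = +0.51 V.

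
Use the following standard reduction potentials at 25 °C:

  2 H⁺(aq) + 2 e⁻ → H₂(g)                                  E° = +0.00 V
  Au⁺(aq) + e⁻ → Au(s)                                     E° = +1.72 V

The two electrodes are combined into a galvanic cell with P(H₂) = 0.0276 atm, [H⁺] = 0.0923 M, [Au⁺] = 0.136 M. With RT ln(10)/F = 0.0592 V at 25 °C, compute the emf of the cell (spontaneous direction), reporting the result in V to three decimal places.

Au⁺/Au is the cathode (higher E°), H⁺/H₂ the anode: E°cell = +1.72 − (+0.00) = +1.72 V, n = 2.
Overall: 2 Au⁺(aq) + H₂(g) → 2 Au(s) + 2 H⁺(aq)
Q = [H⁺]^2 / ([Au⁺]^2·P(H₂)); log Q = 1.222.
E = E° − (0.0592/n) log Q = +1.72 − (0.0592/2)(1.222) = +1.684 V.

+1.684 V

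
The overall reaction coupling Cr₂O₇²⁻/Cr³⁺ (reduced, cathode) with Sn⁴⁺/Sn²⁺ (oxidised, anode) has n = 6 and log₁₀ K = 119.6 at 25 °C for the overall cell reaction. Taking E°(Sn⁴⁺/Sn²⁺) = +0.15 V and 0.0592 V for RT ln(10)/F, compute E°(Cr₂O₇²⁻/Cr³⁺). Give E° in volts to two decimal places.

+1.33 V

E°cell = (0.0592/n)·log K = (0.0592/6)(119.6) = +1.180 V.
Since Cr₂O₇²⁻/Cr³⁺ is the cathode and Sn⁴⁺/Sn²⁺ the anode, E°cell = E°(Cr₂O₇²⁻/Cr³⁺) − E°(Sn⁴⁺/Sn²⁺).
So E°(Cr₂O₇²⁻/Cr³⁺) = E°cell + E°(Sn⁴⁺/Sn²⁺) = +1.180 + (+0.15) = +1.33 V.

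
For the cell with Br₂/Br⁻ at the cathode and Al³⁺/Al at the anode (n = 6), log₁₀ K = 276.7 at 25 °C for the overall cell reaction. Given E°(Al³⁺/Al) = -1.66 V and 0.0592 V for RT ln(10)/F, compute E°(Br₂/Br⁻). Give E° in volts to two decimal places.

E°cell = (0.0592/n)·log K = (0.0592/6)(276.7) = +2.730 V.
Since Br₂/Br⁻ is the cathode and Al³⁺/Al the anode, E°cell = E°(Br₂/Br⁻) − E°(Al³⁺/Al).
So E°(Br₂/Br⁻) = E°cell + E°(Al³⁺/Al) = +2.730 + (-1.66) = +1.07 V.

+1.07 V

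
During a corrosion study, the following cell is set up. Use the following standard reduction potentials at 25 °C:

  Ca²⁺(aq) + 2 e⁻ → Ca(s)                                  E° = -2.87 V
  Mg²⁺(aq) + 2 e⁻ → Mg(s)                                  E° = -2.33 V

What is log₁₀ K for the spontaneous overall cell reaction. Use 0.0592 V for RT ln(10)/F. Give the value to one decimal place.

18.2

Cathode: Mg²⁺/Mg; anode: Ca²⁺/Ca. E°cell = +0.54 V, n = 2.
log K = nE°cell / 0.0592 = (2)(+0.54) / 0.0592 = 18.2.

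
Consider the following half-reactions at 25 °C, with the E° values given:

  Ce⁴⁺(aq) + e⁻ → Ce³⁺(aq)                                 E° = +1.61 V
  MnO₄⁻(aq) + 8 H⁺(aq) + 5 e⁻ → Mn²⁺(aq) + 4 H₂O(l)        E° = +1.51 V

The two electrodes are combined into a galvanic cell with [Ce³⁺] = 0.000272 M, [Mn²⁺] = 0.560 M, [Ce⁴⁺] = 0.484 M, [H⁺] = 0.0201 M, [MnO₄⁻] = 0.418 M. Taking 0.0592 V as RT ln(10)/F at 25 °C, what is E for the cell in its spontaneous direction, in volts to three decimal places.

+0.455 V

Ce⁴⁺/Ce³⁺ is the cathode (higher E°), MnO₄⁻/Mn²⁺ the anode: E°cell = +1.61 − (+1.51) = +0.10 V, n = 5.
Overall: 5 Ce⁴⁺(aq) + Mn²⁺(aq) + 4 H₂O(l) → 5 Ce³⁺(aq) + MnO₄⁻(aq) + 8 H⁺(aq)
Q = [Ce³⁺]^5·[MnO₄⁻]·[H⁺]^8 / ([Ce⁴⁺]^5·[Mn²⁺]); log Q = -29.953.
E = E° − (0.0592/n) log Q = +0.10 − (0.0592/5)(-29.953) = +0.455 V.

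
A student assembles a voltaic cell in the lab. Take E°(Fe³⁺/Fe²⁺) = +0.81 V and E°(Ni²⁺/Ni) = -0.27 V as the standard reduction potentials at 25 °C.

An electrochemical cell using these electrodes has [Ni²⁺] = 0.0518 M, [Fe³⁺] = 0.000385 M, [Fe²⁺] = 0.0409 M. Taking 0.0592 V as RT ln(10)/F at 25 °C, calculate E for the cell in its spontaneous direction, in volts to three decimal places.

+0.998 V

Fe³⁺/Fe²⁺ is the cathode (higher E°), Ni²⁺/Ni the anode: E°cell = +0.81 − (-0.27) = +1.08 V, n = 2.
Overall: 2 Fe³⁺(aq) + Ni(s) → 2 Fe²⁺(aq) + Ni²⁺(aq)
Q = [Fe²⁺]^2·[Ni²⁺] / ([Fe³⁺]^2); log Q = 2.767.
E = E° − (0.0592/n) log Q = +1.08 − (0.0592/2)(2.767) = +0.998 V.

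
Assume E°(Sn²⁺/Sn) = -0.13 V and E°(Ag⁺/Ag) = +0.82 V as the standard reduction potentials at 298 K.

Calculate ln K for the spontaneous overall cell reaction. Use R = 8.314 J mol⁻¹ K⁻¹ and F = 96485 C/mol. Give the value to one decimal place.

Cathode: Ag⁺/Ag; anode: Sn²⁺/Sn. E°cell = (+0.82) − (-0.13) = +0.95 V, with n = 2.
ΔG° = −nFE° = −RT ln K, so ln K = nFE°/(RT) = (2)(96485)(+0.95) / ((8.314)(298)) = 73.992.

74.0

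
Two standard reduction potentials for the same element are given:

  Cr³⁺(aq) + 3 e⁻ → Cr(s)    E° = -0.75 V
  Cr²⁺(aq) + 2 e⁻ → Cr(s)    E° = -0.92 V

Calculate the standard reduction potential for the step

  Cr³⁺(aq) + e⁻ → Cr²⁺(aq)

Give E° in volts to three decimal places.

Sequential free energies add, so n₃E°₃ = n₁E°₁ + n₂E°₂.
With n₃ = 3, and the known step contributing 2×(-0.92) V, the unknown satisfies 1·E° = 3×(-0.75) − 2×(-0.92) = -0.410.
E° = -0.410 / 1 = -0.410 V.

-0.410 V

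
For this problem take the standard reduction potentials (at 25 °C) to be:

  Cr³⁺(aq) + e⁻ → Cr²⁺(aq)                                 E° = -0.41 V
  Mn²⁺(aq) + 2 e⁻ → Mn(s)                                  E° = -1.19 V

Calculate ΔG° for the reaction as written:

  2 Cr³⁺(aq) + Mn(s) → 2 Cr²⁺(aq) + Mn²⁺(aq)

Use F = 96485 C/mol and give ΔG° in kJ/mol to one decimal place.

As written, Cr³⁺/Cr²⁺ is reduced (cathode) and Mn²⁺/Mn is oxidised (anode), so E°cell = (-0.41) − (-1.19) = +0.78 V.
Balancing electrons gives n = 2.
ΔG° = −nFE° = −(2)(96485)(+0.78) = -150,517 J = -150.5 kJ/mol.

-150.5 kJ/mol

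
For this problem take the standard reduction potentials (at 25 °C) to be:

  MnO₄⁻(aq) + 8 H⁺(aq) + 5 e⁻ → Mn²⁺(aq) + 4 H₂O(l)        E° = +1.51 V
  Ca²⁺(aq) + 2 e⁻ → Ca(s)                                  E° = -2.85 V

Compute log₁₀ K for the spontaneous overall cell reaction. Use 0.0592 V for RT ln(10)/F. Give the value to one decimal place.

Cathode: MnO₄⁻/Mn²⁺; anode: Ca²⁺/Ca. E°cell = +4.36 V, n = 10.
log K = nE°cell / 0.0592 = (10)(+4.36) / 0.0592 = 736.5.

736.5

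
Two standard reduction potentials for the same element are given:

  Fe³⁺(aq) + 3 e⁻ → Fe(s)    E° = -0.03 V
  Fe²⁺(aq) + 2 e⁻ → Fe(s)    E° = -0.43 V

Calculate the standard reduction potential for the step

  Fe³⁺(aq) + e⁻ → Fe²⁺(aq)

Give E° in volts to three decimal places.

Sequential free energies add, so n₃E°₃ = n₁E°₁ + n₂E°₂.
With n₃ = 3, and the known step contributing 2×(-0.43) V, the unknown satisfies 1·E° = 3×(-0.03) − 2×(-0.43) = +0.770.
E° = +0.770 / 1 = +0.770 V.

+0.770 V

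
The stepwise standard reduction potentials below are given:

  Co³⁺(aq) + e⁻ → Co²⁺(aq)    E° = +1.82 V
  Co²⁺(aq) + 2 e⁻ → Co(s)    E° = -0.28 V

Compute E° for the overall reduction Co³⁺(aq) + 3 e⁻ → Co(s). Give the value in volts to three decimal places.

+0.420 V

Adding the free-energy changes (−nFE°) of the two steps gives −n₃FE°₃ = −n₁FE°₁ − n₂FE°₂.
E°₃ = (1×+1.82 + 2×-0.28) / 3 = (+1.260) / 3 = +0.420 V.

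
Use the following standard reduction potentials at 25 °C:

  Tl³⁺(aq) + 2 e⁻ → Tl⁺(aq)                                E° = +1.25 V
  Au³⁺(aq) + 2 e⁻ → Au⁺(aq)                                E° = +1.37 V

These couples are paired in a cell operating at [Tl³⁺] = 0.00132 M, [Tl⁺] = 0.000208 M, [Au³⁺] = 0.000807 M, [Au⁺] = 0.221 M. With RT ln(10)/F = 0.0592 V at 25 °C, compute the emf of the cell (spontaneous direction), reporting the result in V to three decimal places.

Au³⁺/Au⁺ is the cathode (higher E°), Tl³⁺/Tl⁺ the anode: E°cell = +1.37 − (+1.25) = +0.12 V, n = 2.
Overall: Au³⁺(aq) + Tl⁺(aq) → Au⁺(aq) + Tl³⁺(aq)
Q = [Au⁺]·[Tl³⁺] / ([Au³⁺]·[Tl⁺]); log Q = 3.240.
E = E° − (0.0592/n) log Q = +0.12 − (0.0592/2)(3.240) = +0.024 V.

+0.024 V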